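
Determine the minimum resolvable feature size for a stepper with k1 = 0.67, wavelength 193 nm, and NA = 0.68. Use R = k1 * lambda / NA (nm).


Step 1: Identify values: k1 = 0.67, lambda = 193 nm, NA = 0.68
Step 2: R = k1 * lambda / NA
R = 0.67 * 193 / 0.68
R = 190.2 nm


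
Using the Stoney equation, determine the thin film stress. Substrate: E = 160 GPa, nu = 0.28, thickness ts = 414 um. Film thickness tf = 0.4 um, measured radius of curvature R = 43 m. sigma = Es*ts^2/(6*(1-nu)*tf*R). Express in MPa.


Step 1: Compute numerator: Es * ts^2 = 160 * 414^2 = 27423360 (GPa*um^2)
Step 2: Compute denominator (R in um): 6*(1-nu)*tf*R = 6*0.72*0.4*43e6 = 74304000.0 (um^2)
Step 3: sigma (GPa) = 27423360 / 74304000.0 = 3.6907e-01 GPa
Step 4: Convert to MPa (x1000): sigma = 369.1 MPa


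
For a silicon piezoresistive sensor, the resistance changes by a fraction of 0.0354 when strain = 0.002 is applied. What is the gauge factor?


Step 1: Identify values.
dR/R = 0.0354, strain = 0.002
Step 2: GF = (dR/R) / strain = 0.0354 / 0.002
GF = 17.7


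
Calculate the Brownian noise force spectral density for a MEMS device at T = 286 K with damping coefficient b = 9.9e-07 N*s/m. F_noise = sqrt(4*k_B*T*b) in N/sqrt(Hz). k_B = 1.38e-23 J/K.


Step 1: Compute 4 * k_B * T * b
= 4 * 1.38e-23 * 286 * 9.9e-07
= 1.5629e-26 N^2/Hz
Step 2: F_noise = sqrt(1.5629e-26)
F_noise = 1.25e-13 N/sqrt(Hz)


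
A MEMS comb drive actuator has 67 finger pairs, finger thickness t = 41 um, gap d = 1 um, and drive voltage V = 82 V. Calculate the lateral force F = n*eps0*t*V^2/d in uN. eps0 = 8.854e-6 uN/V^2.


Step 1: Parameters: n=67, eps0=8.854e-6 uN/V^2, t=41 um, V=82 V, d=1 um
Step 2: V^2 = 6724
Step 3: F = 67 * 8.854e-6 * 41 * 6724 / 1
F = 163.541 uN


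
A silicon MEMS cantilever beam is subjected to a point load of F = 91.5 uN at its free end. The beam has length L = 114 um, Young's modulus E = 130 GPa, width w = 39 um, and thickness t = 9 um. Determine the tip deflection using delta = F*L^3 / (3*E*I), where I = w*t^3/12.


Step 1: Calculate the second moment of area.
I = w * t^3 / 12 = 39 * 9^3 / 12 = 2369.25 um^4
Step 2: Convert E to consistent units (1 GPa = 1000 uN/um^2).
E = 130 GPa = 130000 uN/um^2
Step 3: Calculate tip deflection.
delta = F * L^3 / (3 * E * I)
delta = 91.5 * 114^3 / (3 * 130000 * 2369.25)
delta = 0.1467 um


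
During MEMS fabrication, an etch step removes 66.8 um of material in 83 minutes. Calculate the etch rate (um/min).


Step 1: Etch rate = depth / time
Step 2: rate = 66.8 / 83
rate = 0.805 um/min


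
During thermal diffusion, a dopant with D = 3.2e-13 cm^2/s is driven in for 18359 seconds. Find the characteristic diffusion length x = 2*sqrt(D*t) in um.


Step 1: Compute D*t = 3.2e-13 * 18359 = 5.87488e-09 cm^2
Step 2: sqrt(D*t) = 7.66478e-05 cm
Step 3: x = 2 * 7.66478e-05 cm = 1.532956e-04 cm
Step 4: Convert to um (1 cm = 1e4 um): x = 1.533 um


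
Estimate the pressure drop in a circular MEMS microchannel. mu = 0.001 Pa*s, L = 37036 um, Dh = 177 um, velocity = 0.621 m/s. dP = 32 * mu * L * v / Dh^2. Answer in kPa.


Step 1: Convert to SI: L = 37036e-6 m, Dh = 177e-6 m
Step 2: dP = 32 * 0.001 * 37036e-6 * 0.621 / (177e-6)^2
Step 3: dP = 23491.95 Pa
Step 4: Convert to kPa: dP = 23.49 kPa


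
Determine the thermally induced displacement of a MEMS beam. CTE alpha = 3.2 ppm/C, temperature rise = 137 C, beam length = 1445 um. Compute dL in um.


Step 1: Convert CTE: alpha = 3.2 ppm/C = 3.2e-6 /C
Step 2: dL = 3.2e-6 * 137 * 1445
dL = 0.6335 um


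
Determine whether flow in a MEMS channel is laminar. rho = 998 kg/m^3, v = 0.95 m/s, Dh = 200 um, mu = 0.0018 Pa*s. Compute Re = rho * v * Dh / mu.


Step 1: Convert Dh to meters: Dh = 200e-6 m
Step 2: Re = rho * v * Dh / mu
Re = 998 * 0.95 * 200e-6 / 0.0018
Re = 105.344
Since Re = 105.344 is below ~2300, the flow is laminar.


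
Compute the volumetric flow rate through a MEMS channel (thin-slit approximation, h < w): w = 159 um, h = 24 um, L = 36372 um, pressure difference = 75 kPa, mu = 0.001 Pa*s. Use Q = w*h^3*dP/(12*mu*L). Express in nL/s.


Step 1: Convert all dimensions to SI (meters).
w = 159e-6 m, h = 24e-6 m, L = 36372e-6 m, dP = 75e3 Pa
Step 2: Q = w * h^3 * dP / (12 * mu * L)
Q = 159e-6 * (24e-6)^3 * 75e3 / (12 * 0.001 * 36372e-6) = 3.7769713e-10 m^3/s
Step 3: Convert Q from m^3/s to nL/s (1 m^3 = 1e12 nL, so multiply by 1e12).
Q = 377.697 nL/s


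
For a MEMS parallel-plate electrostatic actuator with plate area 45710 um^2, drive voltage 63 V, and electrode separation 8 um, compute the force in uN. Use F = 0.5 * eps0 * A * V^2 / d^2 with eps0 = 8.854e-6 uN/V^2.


Step 1: Identify parameters.
eps0 = 8.854e-6 uN/V^2, A = 45710 um^2, V = 63 V, d = 8 um
Step 2: Compute V^2 = 63^2 = 3969
Step 3: Compute d^2 = 8^2 = 64
Step 4: F = 0.5 * 8.854e-6 * 45710 * 3969 / 64
F = 12.549 uN


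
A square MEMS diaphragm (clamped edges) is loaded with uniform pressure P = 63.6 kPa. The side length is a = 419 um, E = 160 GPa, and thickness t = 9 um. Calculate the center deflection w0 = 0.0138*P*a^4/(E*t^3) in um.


Step 1: Convert pressure to compatible units (E is in GPa, so P in GPa).
P = 63.6 kPa = 63.6e-6 GPa
Step 2: Compute numerator: 0.0138 * P * a^4.
a^4 = 419^4 = 30821664721
numerator = 0.0138 * 63.6e-6 * 30821664721 = 2.70516e+04
Step 3: Compute denominator: E * t^3 = 160 * 9^3 = 116640
Step 4: w0 = numerator / denominator = 2.70516e+04 / 116640 = 0.2319 um


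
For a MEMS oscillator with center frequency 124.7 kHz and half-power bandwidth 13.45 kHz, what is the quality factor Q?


Step 1: Q = f0 / bandwidth
Step 2: Q = 124.7 / 13.45
Q = 9.3


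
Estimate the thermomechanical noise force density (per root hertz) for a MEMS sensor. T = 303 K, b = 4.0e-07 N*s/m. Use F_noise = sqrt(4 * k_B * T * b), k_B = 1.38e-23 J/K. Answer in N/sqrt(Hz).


Step 1: Compute 4 * k_B * T * b
= 4 * 1.38e-23 * 303 * 4.0e-07
= 6.6902e-27 N^2/Hz
Step 2: F_noise = sqrt(6.6902e-27)
F_noise = 8.18e-14 N/sqrt(Hz)


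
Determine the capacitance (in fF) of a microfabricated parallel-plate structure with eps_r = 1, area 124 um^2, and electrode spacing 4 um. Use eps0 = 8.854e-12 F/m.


Step 1: Convert area to m^2: A = 124e-12 m^2
Step 2: Convert gap to m: d = 4e-6 m
Step 3: C = eps0 * eps_r * A / d
C = 8.854e-12 * 1 * 124e-12 / 4e-6
Step 4: Convert to fF (multiply by 1e15).
C = 0.27 fF


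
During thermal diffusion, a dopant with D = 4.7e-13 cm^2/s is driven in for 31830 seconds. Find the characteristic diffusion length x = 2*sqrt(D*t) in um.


Step 1: Compute D*t = 4.7e-13 * 31830 = 1.49601e-08 cm^2
Step 2: sqrt(D*t) = 1.22311e-04 cm
Step 3: x = 2 * 1.22311e-04 cm = 2.44622e-04 cm
Step 4: Convert to um (1 cm = 1e4 um): x = 2.446 um


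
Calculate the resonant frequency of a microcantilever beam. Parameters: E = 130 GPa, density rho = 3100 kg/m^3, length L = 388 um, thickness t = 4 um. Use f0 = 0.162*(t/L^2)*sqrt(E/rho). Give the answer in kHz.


Step 1: Convert units to SI.
t_SI = 4e-6 m, L_SI = 388e-6 m
Step 2: Calculate sqrt(E/rho).
sqrt(130e9 / 3100) = 6475.76 m/s
Step 3: Compute f0.
f0 = 0.162 * 4e-6 / (388e-6)^2 * 6475.76 = 27874.2 Hz = 27.87 kHz


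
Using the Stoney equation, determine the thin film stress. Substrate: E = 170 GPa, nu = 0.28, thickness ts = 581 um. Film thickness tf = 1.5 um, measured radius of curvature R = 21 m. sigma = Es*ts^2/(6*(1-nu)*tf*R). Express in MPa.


Step 1: Compute numerator: Es * ts^2 = 170 * 581^2 = 57385370 (GPa*um^2)
Step 2: Compute denominator (R in um): 6*(1-nu)*tf*R = 6*0.72*1.5*21e6 = 136080000.0 (um^2)
Step 3: sigma (GPa) = 57385370 / 136080000.0 = 4.21703e-01 GPa
Step 4: Convert to MPa (x1000): sigma = 421.7 MPa


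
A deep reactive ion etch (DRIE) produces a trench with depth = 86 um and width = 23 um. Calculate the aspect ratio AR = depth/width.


Step 1: AR = depth / width
Step 2: AR = 86 / 23
AR = 3.7


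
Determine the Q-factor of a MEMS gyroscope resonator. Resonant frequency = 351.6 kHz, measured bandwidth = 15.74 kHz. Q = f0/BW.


Step 1: Q = f0 / bandwidth
Step 2: Q = 351.6 / 15.74
Q = 22.3


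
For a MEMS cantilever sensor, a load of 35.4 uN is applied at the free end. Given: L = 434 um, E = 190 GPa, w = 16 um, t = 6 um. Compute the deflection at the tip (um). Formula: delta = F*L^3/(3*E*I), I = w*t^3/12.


Step 1: Calculate the second moment of area.
I = w * t^3 / 12 = 16 * 6^3 / 12 = 288.0 um^4
Step 2: Convert E to consistent units (1 GPa = 1000 uN/um^2).
E = 190 GPa = 190000 uN/um^2
Step 3: Calculate tip deflection.
delta = F * L^3 / (3 * E * I)
delta = 35.4 * 434^3 / (3 * 190000 * 288.0)
delta = 17.6281 um


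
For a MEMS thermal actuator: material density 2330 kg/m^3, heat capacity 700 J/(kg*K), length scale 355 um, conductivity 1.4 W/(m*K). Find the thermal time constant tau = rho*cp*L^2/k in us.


Step 1: Convert L to m: L = 355e-6 m
Step 2: L^2 = (355e-6)^2 = 1.26025e-07 m^2
Step 3: tau = 2330 * 700 * 1.26025e-07 / 1.4 = 1.46819125e-01 s
Step 4: Convert to microseconds (multiply by 1e6).
tau = 146819.125 us


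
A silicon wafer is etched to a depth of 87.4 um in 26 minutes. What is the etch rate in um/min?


Step 1: Etch rate = depth / time
Step 2: rate = 87.4 / 26
rate = 3.362 um/min


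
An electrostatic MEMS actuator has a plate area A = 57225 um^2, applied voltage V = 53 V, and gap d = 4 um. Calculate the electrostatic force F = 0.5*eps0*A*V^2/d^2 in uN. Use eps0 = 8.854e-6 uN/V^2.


Step 1: Identify parameters.
eps0 = 8.854e-6 uN/V^2, A = 57225 um^2, V = 53 V, d = 4 um
Step 2: Compute V^2 = 53^2 = 2809
Step 3: Compute d^2 = 4^2 = 16
Step 4: F = 0.5 * 8.854e-6 * 57225 * 2809 / 16
F = 44.476 uN


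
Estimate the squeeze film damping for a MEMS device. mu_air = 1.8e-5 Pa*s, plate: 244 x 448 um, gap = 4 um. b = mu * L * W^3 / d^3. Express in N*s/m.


Step 1: Convert to SI.
L = 244e-6 m, W = 448e-6 m, d = 4e-6 m
Step 2: W^3 = (448e-6)^3 = 8.99e-11 m^3
Step 3: d^3 = (4e-6)^3 = 6.40e-17 m^3
Step 4: b = 1.8e-5 * 244e-6 * 8.99e-11 / 6.40e-17
b = 6.17e-03 N*s/m


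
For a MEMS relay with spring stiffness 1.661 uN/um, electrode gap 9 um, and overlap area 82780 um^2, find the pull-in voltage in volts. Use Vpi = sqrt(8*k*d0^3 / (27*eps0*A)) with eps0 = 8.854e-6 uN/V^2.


Step 1: Compute numerator: 8 * k * d0^3 = 8 * 1.661 * 9^3 = 9686.952
Step 2: Compute denominator: 27 * eps0 * A = 27 * 8.854e-6 * 82780 = 19.789221
Step 3: Vpi = sqrt(9686.952 / 19.789221)
Vpi = 22.12 V


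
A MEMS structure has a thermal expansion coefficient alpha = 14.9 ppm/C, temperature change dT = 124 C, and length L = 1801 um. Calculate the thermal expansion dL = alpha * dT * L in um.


Step 1: Convert CTE: alpha = 14.9 ppm/C = 14.9e-6 /C
Step 2: dL = 14.9e-6 * 124 * 1801
dL = 3.3275 um


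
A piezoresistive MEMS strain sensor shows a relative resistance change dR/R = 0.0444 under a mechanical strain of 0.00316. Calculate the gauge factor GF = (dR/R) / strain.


Step 1: Identify values.
dR/R = 0.0444, strain = 0.00316
Step 2: GF = (dR/R) / strain = 0.0444 / 0.00316
GF = 14.1


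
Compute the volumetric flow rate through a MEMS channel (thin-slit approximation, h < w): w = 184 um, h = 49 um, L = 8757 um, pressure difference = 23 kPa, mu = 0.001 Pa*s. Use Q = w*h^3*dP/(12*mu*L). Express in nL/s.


Step 1: Convert all dimensions to SI (meters).
w = 184e-6 m, h = 49e-6 m, L = 8757e-6 m, dP = 23e3 Pa
Step 2: Q = w * h^3 * dP / (12 * mu * L)
Q = 184e-6 * (49e-6)^3 * 23e3 / (12 * 0.001 * 8757e-6) = 4.73802451e-09 m^3/s
Step 3: Convert Q from m^3/s to nL/s (1 m^3 = 1e12 nL, so multiply by 1e12).
Q = 4738.025 nL/s


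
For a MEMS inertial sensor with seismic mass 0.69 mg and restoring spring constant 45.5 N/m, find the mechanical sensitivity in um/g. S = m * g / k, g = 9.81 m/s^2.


Step 1: Convert mass: m = 0.69 mg = 6.90e-07 kg
Step 2: S = m * g / k = 6.90e-07 * 9.81 / 45.5
Step 3: S = 1.49e-07 m/g
Step 4: Convert to um/g: S = 0.149 um/g


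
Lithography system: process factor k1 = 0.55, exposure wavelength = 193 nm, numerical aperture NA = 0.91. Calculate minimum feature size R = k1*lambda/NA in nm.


Step 1: Identify values: k1 = 0.55, lambda = 193 nm, NA = 0.91
Step 2: R = k1 * lambda / NA
R = 0.55 * 193 / 0.91
R = 116.6 nm


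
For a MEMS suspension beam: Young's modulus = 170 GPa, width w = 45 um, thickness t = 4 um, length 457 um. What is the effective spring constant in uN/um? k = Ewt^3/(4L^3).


Step 1: Convert E to consistent units (1 GPa = 1000 uN/um^2).
E = 170 GPa = 170000 uN/um^2
Step 2: Compute t^3 = 4^3 = 64
Step 3: Compute L^3 = 457^3 = 95443993
Step 4: k = 170000 * 45 * 64 / (4 * 95443993)
k = 1.2824 uN/um


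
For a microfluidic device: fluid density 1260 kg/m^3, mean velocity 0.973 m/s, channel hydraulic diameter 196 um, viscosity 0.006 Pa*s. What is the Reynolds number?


Step 1: Convert Dh to meters: Dh = 196e-6 m
Step 2: Re = rho * v * Dh / mu
Re = 1260 * 0.973 * 196e-6 / 0.006
Re = 40.049


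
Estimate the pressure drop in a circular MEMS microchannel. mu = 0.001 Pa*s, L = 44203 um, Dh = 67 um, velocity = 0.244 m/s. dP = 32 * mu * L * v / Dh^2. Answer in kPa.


Step 1: Convert to SI: L = 44203e-6 m, Dh = 67e-6 m
Step 2: dP = 32 * 0.001 * 44203e-6 * 0.244 / (67e-6)^2
Step 3: dP = 76885.06 Pa
Step 4: Convert to kPa: dP = 76.89 kPa


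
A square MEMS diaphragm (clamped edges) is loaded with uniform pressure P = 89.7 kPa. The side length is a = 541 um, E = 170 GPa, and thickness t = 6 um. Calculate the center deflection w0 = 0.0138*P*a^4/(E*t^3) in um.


Step 1: Convert pressure to compatible units (E is in GPa, so P in GPa).
P = 89.7 kPa = 89.7e-6 GPa
Step 2: Compute numerator: 0.0138 * P * a^4.
a^4 = 541^4 = 85662167761
numerator = 0.0138 * 89.7e-6 * 85662167761 = 1.060378e+05
Step 3: Compute denominator: E * t^3 = 170 * 6^3 = 36720
Step 4: w0 = numerator / denominator = 1.060378e+05 / 36720 = 2.8877 um


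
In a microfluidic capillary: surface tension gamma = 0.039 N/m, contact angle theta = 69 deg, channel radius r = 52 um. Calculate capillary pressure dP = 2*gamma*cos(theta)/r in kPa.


Step 1: cos(69 deg) = 0.3584
Step 2: Convert r to m: r = 52e-6 m
Step 3: dP = 2 * 0.039 * 0.3584 / 52e-6 = 537.6 Pa
Step 4: Convert Pa to kPa (divide by 1000).
dP = 0.54 kPa


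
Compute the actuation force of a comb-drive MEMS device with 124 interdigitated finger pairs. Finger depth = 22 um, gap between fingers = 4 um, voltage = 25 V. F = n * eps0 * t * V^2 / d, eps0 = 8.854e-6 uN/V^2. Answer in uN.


Step 1: Parameters: n=124, eps0=8.854e-6 uN/V^2, t=22 um, V=25 V, d=4 um
Step 2: V^2 = 625
Step 3: F = 124 * 8.854e-6 * 22 * 625 / 4
F = 3.774 uN


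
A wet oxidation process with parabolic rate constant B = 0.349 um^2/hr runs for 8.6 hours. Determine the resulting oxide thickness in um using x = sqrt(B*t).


Step 1: Compute B*t = 0.349 * 8.6 = 3.0014
Step 2: x = sqrt(3.0014)
x = 1.732 um


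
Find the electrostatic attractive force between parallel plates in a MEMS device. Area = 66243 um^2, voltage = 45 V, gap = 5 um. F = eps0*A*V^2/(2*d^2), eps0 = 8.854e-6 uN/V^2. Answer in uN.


Step 1: Identify parameters.
eps0 = 8.854e-6 uN/V^2, A = 66243 um^2, V = 45 V, d = 5 um
Step 2: Compute V^2 = 45^2 = 2025
Step 3: Compute d^2 = 5^2 = 25
Step 4: F = 0.5 * 8.854e-6 * 66243 * 2025 / 25
F = 23.754 uN


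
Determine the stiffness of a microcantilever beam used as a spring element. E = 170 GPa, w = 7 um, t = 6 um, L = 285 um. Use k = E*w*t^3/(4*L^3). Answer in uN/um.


Step 1: Convert E to consistent units (1 GPa = 1000 uN/um^2).
E = 170 GPa = 170000 uN/um^2
Step 2: Compute t^3 = 6^3 = 216
Step 3: Compute L^3 = 285^3 = 23149125
Step 4: k = 170000 * 7 * 216 / (4 * 23149125)
k = 2.7759 uN/um


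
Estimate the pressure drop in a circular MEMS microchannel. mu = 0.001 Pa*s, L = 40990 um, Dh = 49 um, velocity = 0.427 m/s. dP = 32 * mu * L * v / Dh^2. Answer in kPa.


Step 1: Convert to SI: L = 40990e-6 m, Dh = 49e-6 m
Step 2: dP = 32 * 0.001 * 40990e-6 * 0.427 / (49e-6)^2
Step 3: dP = 233272.54 Pa
Step 4: Convert to kPa: dP = 233.27 kPa


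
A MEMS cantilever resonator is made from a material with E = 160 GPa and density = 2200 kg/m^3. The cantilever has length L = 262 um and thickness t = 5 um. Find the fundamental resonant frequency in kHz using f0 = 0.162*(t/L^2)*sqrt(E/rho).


Step 1: Convert units to SI.
t_SI = 5e-6 m, L_SI = 262e-6 m
Step 2: Calculate sqrt(E/rho).
sqrt(160e9 / 2200) = 8528.03 m/s
Step 3: Compute f0.
f0 = 0.162 * 5e-6 / (262e-6)^2 * 8528.03 = 100630.9 Hz = 100.63 kHz


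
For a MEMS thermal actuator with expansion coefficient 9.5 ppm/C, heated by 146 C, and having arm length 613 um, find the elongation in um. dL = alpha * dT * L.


Step 1: Convert CTE: alpha = 9.5 ppm/C = 9.5e-6 /C
Step 2: dL = 9.5e-6 * 146 * 613
dL = 0.8502 um


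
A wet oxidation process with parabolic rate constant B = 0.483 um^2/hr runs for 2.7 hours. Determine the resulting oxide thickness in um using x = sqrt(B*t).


Step 1: Compute B*t = 0.483 * 2.7 = 1.3041
Step 2: x = sqrt(1.3041)
x = 1.142 um


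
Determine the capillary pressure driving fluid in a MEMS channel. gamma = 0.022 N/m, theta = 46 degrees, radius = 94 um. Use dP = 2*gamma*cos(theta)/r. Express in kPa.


Step 1: cos(46 deg) = 0.6947
Step 2: Convert r to m: r = 94e-6 m
Step 3: dP = 2 * 0.022 * 0.6947 / 94e-6 = 325.2 Pa
Step 4: Convert Pa to kPa (divide by 1000).
dP = 0.33 kPa


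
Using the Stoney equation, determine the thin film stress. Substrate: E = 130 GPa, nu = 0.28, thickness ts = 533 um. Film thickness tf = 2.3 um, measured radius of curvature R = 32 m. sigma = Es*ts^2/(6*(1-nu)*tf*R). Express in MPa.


Step 1: Compute numerator: Es * ts^2 = 130 * 533^2 = 36931570 (GPa*um^2)
Step 2: Compute denominator (R in um): 6*(1-nu)*tf*R = 6*0.72*2.3*32e6 = 317952000.0 (um^2)
Step 3: sigma (GPa) = 36931570 / 317952000.0 = 1.16155e-01 GPa
Step 4: Convert to MPa (x1000): sigma = 116.2 MPa


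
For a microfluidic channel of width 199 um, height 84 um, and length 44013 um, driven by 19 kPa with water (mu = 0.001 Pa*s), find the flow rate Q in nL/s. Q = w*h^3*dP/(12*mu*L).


Step 1: Convert all dimensions to SI (meters).
w = 199e-6 m, h = 84e-6 m, L = 44013e-6 m, dP = 19e3 Pa
Step 2: Q = w * h^3 * dP / (12 * mu * L)
Q = 199e-6 * (84e-6)^3 * 19e3 / (12 * 0.001 * 44013e-6) = 4.24309072e-09 m^3/s
Step 3: Convert Q from m^3/s to nL/s (1 m^3 = 1e12 nL, so multiply by 1e12).
Q = 4243.091 nL/s


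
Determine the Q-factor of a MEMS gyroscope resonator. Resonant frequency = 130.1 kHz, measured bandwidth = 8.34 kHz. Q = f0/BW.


Step 1: Q = f0 / bandwidth
Step 2: Q = 130.1 / 8.34
Q = 15.6


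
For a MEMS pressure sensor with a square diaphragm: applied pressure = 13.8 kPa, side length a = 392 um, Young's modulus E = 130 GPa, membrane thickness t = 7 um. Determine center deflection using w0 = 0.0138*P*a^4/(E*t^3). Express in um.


Step 1: Convert pressure to compatible units (E is in GPa, so P in GPa).
P = 13.8 kPa = 13.8e-6 GPa
Step 2: Compute numerator: 0.0138 * P * a^4.
a^4 = 392^4 = 23612624896
numerator = 0.0138 * 13.8e-6 * 23612624896 = 4.49679e+03
Step 3: Compute denominator: E * t^3 = 130 * 7^3 = 44590
Step 4: w0 = numerator / denominator = 4.49679e+03 / 44590 = 0.1008 um


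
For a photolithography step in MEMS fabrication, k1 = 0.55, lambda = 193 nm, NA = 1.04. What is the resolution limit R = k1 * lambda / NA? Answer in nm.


Step 1: Identify values: k1 = 0.55, lambda = 193 nm, NA = 1.04
Step 2: R = k1 * lambda / NA
R = 0.55 * 193 / 1.04
R = 102.1 nm


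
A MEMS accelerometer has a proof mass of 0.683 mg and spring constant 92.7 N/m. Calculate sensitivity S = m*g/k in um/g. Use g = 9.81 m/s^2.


Step 1: Convert mass: m = 0.683 mg = 6.83e-07 kg
Step 2: S = m * g / k = 6.83e-07 * 9.81 / 92.7
Step 3: S = 7.23e-08 m/g
Step 4: Convert to um/g: S = 0.072 um/g


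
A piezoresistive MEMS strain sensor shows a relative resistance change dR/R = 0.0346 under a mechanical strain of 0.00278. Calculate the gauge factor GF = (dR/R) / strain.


Step 1: Identify values.
dR/R = 0.0346, strain = 0.00278
Step 2: GF = (dR/R) / strain = 0.0346 / 0.00278
GF = 12.4


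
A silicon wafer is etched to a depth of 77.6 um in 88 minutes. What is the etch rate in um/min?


Step 1: Etch rate = depth / time
Step 2: rate = 77.6 / 88
rate = 0.882 um/min


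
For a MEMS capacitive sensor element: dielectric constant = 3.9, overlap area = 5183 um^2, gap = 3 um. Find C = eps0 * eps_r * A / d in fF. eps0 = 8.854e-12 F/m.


Step 1: Convert area to m^2: A = 5183e-12 m^2
Step 2: Convert gap to m: d = 3e-6 m
Step 3: C = eps0 * eps_r * A / d
C = 8.854e-12 * 3.9 * 5183e-12 / 3e-6
Step 4: Convert to fF (multiply by 1e15).
C = 59.66 fF


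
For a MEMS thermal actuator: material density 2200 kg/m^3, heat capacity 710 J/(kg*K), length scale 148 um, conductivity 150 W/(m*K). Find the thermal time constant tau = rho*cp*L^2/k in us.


Step 1: Convert L to m: L = 148e-6 m
Step 2: L^2 = (148e-6)^2 = 2.1904e-08 m^2
Step 3: tau = 2200 * 710 * 2.1904e-08 / 150 = 2.2809365e-04 s
Step 4: Convert to microseconds (multiply by 1e6).
tau = 228.094 us


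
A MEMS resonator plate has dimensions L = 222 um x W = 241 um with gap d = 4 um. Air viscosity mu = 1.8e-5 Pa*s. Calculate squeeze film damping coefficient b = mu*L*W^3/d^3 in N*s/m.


Step 1: Convert to SI.
L = 222e-6 m, W = 241e-6 m, d = 4e-6 m
Step 2: W^3 = (241e-6)^3 = 1.40e-11 m^3
Step 3: d^3 = (4e-6)^3 = 6.40e-17 m^3
Step 4: b = 1.8e-5 * 222e-6 * 1.40e-11 / 6.40e-17
b = 8.74e-04 N*s/m


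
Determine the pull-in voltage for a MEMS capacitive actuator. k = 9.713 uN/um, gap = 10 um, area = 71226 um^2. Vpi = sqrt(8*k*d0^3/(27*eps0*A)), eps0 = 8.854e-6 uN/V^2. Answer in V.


Step 1: Compute numerator: 8 * k * d0^3 = 8 * 9.713 * 10^3 = 77704.0
Step 2: Compute denominator: 27 * eps0 * A = 27 * 8.854e-6 * 71226 = 17.027145
Step 3: Vpi = sqrt(77704.0 / 17.027145)
Vpi = 67.55 V


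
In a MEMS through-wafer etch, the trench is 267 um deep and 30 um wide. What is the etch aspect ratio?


Step 1: AR = depth / width
Step 2: AR = 267 / 30
AR = 8.9


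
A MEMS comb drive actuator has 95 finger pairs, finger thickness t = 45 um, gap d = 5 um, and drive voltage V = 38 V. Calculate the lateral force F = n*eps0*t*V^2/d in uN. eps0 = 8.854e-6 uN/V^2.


Step 1: Parameters: n=95, eps0=8.854e-6 uN/V^2, t=45 um, V=38 V, d=5 um
Step 2: V^2 = 1444
Step 3: F = 95 * 8.854e-6 * 45 * 1444 / 5
F = 10.931 uN


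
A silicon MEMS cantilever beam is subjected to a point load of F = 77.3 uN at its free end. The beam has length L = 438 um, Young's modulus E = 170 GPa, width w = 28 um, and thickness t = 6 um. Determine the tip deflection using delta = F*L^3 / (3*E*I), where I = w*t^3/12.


Step 1: Calculate the second moment of area.
I = w * t^3 / 12 = 28 * 6^3 / 12 = 504.0 um^4
Step 2: Convert E to consistent units (1 GPa = 1000 uN/um^2).
E = 170 GPa = 170000 uN/um^2
Step 3: Calculate tip deflection.
delta = F * L^3 / (3 * E * I)
delta = 77.3 * 438^3 / (3 * 170000 * 504.0)
delta = 25.2698 um


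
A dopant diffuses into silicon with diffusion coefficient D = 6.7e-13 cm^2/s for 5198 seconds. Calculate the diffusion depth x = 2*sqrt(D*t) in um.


Step 1: Compute D*t = 6.7e-13 * 5198 = 3.48266e-09 cm^2
Step 2: sqrt(D*t) = 5.9014e-05 cm
Step 3: x = 2 * 5.9014e-05 cm = 1.18028e-04 cm
Step 4: Convert to um (1 cm = 1e4 um): x = 1.18 um


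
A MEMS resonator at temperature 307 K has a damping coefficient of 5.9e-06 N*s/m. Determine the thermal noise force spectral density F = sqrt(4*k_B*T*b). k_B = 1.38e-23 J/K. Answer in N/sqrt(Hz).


Step 1: Compute 4 * k_B * T * b
= 4 * 1.38e-23 * 307 * 5.9e-06
= 9.9984e-26 N^2/Hz
Step 2: F_noise = sqrt(9.9984e-26)
F_noise = 3.16e-13 N/sqrt(Hz)


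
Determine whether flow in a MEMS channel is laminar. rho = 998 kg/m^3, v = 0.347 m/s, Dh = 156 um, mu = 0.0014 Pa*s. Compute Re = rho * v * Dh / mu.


Step 1: Convert Dh to meters: Dh = 156e-6 m
Step 2: Re = rho * v * Dh / mu
Re = 998 * 0.347 * 156e-6 / 0.0014
Re = 38.588
Since Re = 38.588 is below ~2300, the flow is laminar.


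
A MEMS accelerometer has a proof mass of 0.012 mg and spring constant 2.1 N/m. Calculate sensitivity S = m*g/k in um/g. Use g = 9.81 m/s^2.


Step 1: Convert mass: m = 0.012 mg = 1.20e-08 kg
Step 2: S = m * g / k = 1.20e-08 * 9.81 / 2.1
Step 3: S = 5.61e-08 m/g
Step 4: Convert to um/g: S = 0.056 um/g


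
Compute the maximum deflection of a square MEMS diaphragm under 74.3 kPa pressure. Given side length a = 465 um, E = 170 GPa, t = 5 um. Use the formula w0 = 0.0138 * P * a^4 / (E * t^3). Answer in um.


Step 1: Convert pressure to compatible units (E is in GPa, so P in GPa).
P = 74.3 kPa = 74.3e-6 GPa
Step 2: Compute numerator: 0.0138 * P * a^4.
a^4 = 465^4 = 46753250625
numerator = 0.0138 * 74.3e-6 * 46753250625 = 4.793798e+04
Step 3: Compute denominator: E * t^3 = 170 * 5^3 = 21250
Step 4: w0 = numerator / denominator = 4.793798e+04 / 21250 = 2.2559 um


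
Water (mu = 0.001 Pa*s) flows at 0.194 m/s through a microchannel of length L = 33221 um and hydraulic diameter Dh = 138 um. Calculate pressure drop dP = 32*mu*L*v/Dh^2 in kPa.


Step 1: Convert to SI: L = 33221e-6 m, Dh = 138e-6 m
Step 2: dP = 32 * 0.001 * 33221e-6 * 0.194 / (138e-6)^2
Step 3: dP = 10829.45 Pa
Step 4: Convert to kPa: dP = 10.83 kPa


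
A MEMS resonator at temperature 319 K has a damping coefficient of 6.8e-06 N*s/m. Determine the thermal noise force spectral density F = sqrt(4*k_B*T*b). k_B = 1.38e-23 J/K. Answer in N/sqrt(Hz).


Step 1: Compute 4 * k_B * T * b
= 4 * 1.38e-23 * 319 * 6.8e-06
= 1.1974e-25 N^2/Hz
Step 2: F_noise = sqrt(1.1974e-25)
F_noise = 3.46e-13 N/sqrt(Hz)


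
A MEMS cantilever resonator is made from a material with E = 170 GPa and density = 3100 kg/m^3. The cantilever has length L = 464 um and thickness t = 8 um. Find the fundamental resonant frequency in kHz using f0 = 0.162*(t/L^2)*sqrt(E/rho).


Step 1: Convert units to SI.
t_SI = 8e-6 m, L_SI = 464e-6 m
Step 2: Calculate sqrt(E/rho).
sqrt(170e9 / 3100) = 7405.32 m/s
Step 3: Compute f0.
f0 = 0.162 * 8e-6 / (464e-6)^2 * 7405.32 = 44577.2 Hz = 44.58 kHz


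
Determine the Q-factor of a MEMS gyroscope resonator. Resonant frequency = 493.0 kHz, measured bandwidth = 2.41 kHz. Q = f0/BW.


Step 1: Q = f0 / bandwidth
Step 2: Q = 493.0 / 2.41
Q = 204.6


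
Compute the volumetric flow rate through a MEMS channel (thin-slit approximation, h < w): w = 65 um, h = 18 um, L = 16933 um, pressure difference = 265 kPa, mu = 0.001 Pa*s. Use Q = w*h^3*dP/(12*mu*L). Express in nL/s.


Step 1: Convert all dimensions to SI (meters).
w = 65e-6 m, h = 18e-6 m, L = 16933e-6 m, dP = 265e3 Pa
Step 2: Q = w * h^3 * dP / (12 * mu * L)
Q = 65e-6 * (18e-6)^3 * 265e3 / (12 * 0.001 * 16933e-6) = 4.9438079e-10 m^3/s
Step 3: Convert Q from m^3/s to nL/s (1 m^3 = 1e12 nL, so multiply by 1e12).
Q = 494.381 nL/s


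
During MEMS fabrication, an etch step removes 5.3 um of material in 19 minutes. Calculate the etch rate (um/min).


Step 1: Etch rate = depth / time
Step 2: rate = 5.3 / 19
rate = 0.279 um/min


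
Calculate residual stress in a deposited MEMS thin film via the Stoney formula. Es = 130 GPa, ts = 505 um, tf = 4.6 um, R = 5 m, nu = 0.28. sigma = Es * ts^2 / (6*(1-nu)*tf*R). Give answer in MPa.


Step 1: Compute numerator: Es * ts^2 = 130 * 505^2 = 33153250 (GPa*um^2)
Step 2: Compute denominator (R in um): 6*(1-nu)*tf*R = 6*0.72*4.6*5e6 = 99360000.0 (um^2)
Step 3: sigma (GPa) = 33153250 / 99360000.0 = 3.33668e-01 GPa
Step 4: Convert to MPa (x1000): sigma = 333.7 MPa


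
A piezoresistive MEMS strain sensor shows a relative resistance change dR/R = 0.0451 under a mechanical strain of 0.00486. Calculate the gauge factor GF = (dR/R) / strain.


Step 1: Identify values.
dR/R = 0.0451, strain = 0.00486
Step 2: GF = (dR/R) / strain = 0.0451 / 0.00486
GF = 9.3


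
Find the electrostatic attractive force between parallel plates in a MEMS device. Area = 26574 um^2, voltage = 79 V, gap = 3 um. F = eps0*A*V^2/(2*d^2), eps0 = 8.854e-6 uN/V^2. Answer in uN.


Step 1: Identify parameters.
eps0 = 8.854e-6 uN/V^2, A = 26574 um^2, V = 79 V, d = 3 um
Step 2: Compute V^2 = 79^2 = 6241
Step 3: Compute d^2 = 3^2 = 9
Step 4: F = 0.5 * 8.854e-6 * 26574 * 6241 / 9
F = 81.579 uN


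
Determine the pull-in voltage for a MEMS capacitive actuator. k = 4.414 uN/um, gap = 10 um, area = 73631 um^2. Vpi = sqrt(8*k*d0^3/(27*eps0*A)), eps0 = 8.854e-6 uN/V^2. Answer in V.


Step 1: Compute numerator: 8 * k * d0^3 = 8 * 4.414 * 10^3 = 35312.0
Step 2: Compute denominator: 27 * eps0 * A = 27 * 8.854e-6 * 73631 = 17.60208
Step 3: Vpi = sqrt(35312.0 / 17.60208)
Vpi = 44.79 V


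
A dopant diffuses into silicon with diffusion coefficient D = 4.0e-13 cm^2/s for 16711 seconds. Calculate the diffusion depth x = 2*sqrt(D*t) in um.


Step 1: Compute D*t = 4.0e-13 * 16711 = 6.6844e-09 cm^2
Step 2: sqrt(D*t) = 8.17582e-05 cm
Step 3: x = 2 * 8.17582e-05 cm = 1.635164e-04 cm
Step 4: Convert to um (1 cm = 1e4 um): x = 1.635 um


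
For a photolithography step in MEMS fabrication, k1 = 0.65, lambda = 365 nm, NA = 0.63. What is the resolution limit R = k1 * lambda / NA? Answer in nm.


Step 1: Identify values: k1 = 0.65, lambda = 365 nm, NA = 0.63
Step 2: R = k1 * lambda / NA
R = 0.65 * 365 / 0.63
R = 376.6 nm


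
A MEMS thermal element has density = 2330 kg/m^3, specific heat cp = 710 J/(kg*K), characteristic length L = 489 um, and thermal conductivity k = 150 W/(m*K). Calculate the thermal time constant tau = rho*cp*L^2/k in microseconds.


Step 1: Convert L to m: L = 489e-6 m
Step 2: L^2 = (489e-6)^2 = 2.39121e-07 m^2
Step 3: tau = 2330 * 710 * 2.39121e-07 / 150 = 2.6371858e-03 s
Step 4: Convert to microseconds (multiply by 1e6).
tau = 2637.186 us


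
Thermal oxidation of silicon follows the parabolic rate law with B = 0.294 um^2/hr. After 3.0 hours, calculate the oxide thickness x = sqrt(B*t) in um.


Step 1: Compute B*t = 0.294 * 3.0 = 0.882
Step 2: x = sqrt(0.882)
x = 0.939 um


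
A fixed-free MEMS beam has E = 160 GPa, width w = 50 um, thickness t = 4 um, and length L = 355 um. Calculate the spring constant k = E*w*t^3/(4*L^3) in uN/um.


Step 1: Convert E to consistent units (1 GPa = 1000 uN/um^2).
E = 160 GPa = 160000 uN/um^2
Step 2: Compute t^3 = 4^3 = 64
Step 3: Compute L^3 = 355^3 = 44738875
Step 4: k = 160000 * 50 * 64 / (4 * 44738875)
k = 2.861 uN/um


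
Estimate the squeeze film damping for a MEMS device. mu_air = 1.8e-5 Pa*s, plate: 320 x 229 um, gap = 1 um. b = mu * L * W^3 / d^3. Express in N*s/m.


Step 1: Convert to SI.
L = 320e-6 m, W = 229e-6 m, d = 1e-6 m
Step 2: W^3 = (229e-6)^3 = 1.20e-11 m^3
Step 3: d^3 = (1e-6)^3 = 1.00e-18 m^3
Step 4: b = 1.8e-5 * 320e-6 * 1.20e-11 / 1.00e-18
b = 6.92e-02 N*s/m


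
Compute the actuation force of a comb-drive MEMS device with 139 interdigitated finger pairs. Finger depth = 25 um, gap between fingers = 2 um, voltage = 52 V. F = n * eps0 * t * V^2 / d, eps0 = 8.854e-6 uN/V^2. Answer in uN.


Step 1: Parameters: n=139, eps0=8.854e-6 uN/V^2, t=25 um, V=52 V, d=2 um
Step 2: V^2 = 2704
Step 3: F = 139 * 8.854e-6 * 25 * 2704 / 2
F = 41.598 uN


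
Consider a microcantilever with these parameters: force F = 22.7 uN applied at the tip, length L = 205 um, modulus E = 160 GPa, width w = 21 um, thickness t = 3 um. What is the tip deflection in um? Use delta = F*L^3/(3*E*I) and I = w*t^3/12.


Step 1: Calculate the second moment of area.
I = w * t^3 / 12 = 21 * 3^3 / 12 = 47.25 um^4
Step 2: Convert E to consistent units (1 GPa = 1000 uN/um^2).
E = 160 GPa = 160000 uN/um^2
Step 3: Calculate tip deflection.
delta = F * L^3 / (3 * E * I)
delta = 22.7 * 205^3 / (3 * 160000 * 47.25)
delta = 8.6227 um


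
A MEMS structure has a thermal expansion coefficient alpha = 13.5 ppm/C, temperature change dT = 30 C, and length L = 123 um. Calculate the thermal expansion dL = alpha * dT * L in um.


Step 1: Convert CTE: alpha = 13.5 ppm/C = 13.5e-6 /C
Step 2: dL = 13.5e-6 * 30 * 123
dL = 0.0498 um


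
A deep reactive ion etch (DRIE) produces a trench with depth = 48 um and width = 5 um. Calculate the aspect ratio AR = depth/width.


Step 1: AR = depth / width
Step 2: AR = 48 / 5
AR = 9.6


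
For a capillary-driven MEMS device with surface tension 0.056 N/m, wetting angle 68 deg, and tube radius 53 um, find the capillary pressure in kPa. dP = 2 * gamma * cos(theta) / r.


Step 1: cos(68 deg) = 0.3746
Step 2: Convert r to m: r = 53e-6 m
Step 3: dP = 2 * 0.056 * 0.3746 / 53e-6 = 791.6 Pa
Step 4: Convert Pa to kPa (divide by 1000).
dP = 0.79 kPa


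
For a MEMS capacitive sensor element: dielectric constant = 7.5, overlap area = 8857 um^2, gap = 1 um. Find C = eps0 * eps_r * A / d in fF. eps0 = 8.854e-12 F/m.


Step 1: Convert area to m^2: A = 8857e-12 m^2
Step 2: Convert gap to m: d = 1e-6 m
Step 3: C = eps0 * eps_r * A / d
C = 8.854e-12 * 7.5 * 8857e-12 / 1e-6
Step 4: Convert to fF (multiply by 1e15).
C = 588.15 fF


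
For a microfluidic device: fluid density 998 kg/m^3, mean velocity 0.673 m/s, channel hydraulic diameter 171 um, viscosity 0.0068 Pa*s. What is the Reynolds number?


Step 1: Convert Dh to meters: Dh = 171e-6 m
Step 2: Re = rho * v * Dh / mu
Re = 998 * 0.673 * 171e-6 / 0.0068
Re = 16.89


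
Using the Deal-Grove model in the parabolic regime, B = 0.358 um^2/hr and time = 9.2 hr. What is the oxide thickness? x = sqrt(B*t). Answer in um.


Step 1: Compute B*t = 0.358 * 9.2 = 3.2936
Step 2: x = sqrt(3.2936)
x = 1.815 um


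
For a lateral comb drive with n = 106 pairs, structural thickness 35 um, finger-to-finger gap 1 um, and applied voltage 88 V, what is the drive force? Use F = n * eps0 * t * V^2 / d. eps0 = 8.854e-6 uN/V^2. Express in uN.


Step 1: Parameters: n=106, eps0=8.854e-6 uN/V^2, t=35 um, V=88 V, d=1 um
Step 2: V^2 = 7744
Step 3: F = 106 * 8.854e-6 * 35 * 7744 / 1
F = 254.378 uN


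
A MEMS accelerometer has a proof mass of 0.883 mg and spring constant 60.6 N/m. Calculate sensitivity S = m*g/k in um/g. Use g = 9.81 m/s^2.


Step 1: Convert mass: m = 0.883 mg = 8.83e-07 kg
Step 2: S = m * g / k = 8.83e-07 * 9.81 / 60.6
Step 3: S = 1.43e-07 m/g
Step 4: Convert to um/g: S = 0.143 um/g


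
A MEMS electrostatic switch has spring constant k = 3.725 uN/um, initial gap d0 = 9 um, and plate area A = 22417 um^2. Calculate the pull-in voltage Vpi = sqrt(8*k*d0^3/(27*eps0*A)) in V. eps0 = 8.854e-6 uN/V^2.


Step 1: Compute numerator: 8 * k * d0^3 = 8 * 3.725 * 9^3 = 21724.2
Step 2: Compute denominator: 27 * eps0 * A = 27 * 8.854e-6 * 22417 = 5.358963
Step 3: Vpi = sqrt(21724.2 / 5.358963)
Vpi = 63.67 V


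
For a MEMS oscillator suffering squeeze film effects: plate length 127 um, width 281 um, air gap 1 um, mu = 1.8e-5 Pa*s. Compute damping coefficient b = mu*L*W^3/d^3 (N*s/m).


Step 1: Convert to SI.
L = 127e-6 m, W = 281e-6 m, d = 1e-6 m
Step 2: W^3 = (281e-6)^3 = 2.22e-11 m^3
Step 3: d^3 = (1e-6)^3 = 1.00e-18 m^3
Step 4: b = 1.8e-5 * 127e-6 * 2.22e-11 / 1.00e-18
b = 5.07e-02 N*s/m


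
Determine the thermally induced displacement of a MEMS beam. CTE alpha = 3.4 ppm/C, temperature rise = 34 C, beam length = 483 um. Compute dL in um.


Step 1: Convert CTE: alpha = 3.4 ppm/C = 3.4e-6 /C
Step 2: dL = 3.4e-6 * 34 * 483
dL = 0.0558 um


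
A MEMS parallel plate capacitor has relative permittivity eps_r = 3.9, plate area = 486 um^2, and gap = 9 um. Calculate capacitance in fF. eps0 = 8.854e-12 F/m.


Step 1: Convert area to m^2: A = 486e-12 m^2
Step 2: Convert gap to m: d = 9e-6 m
Step 3: C = eps0 * eps_r * A / d
C = 8.854e-12 * 3.9 * 486e-12 / 9e-6
Step 4: Convert to fF (multiply by 1e15).
C = 1.86 fF


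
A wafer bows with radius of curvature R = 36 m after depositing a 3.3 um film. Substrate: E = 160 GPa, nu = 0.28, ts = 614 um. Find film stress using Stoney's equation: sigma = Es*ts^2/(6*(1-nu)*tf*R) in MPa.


Step 1: Compute numerator: Es * ts^2 = 160 * 614^2 = 60319360 (GPa*um^2)
Step 2: Compute denominator (R in um): 6*(1-nu)*tf*R = 6*0.72*3.3*36e6 = 513216000.0 (um^2)
Step 3: sigma (GPa) = 60319360 / 513216000.0 = 1.17532e-01 GPa
Step 4: Convert to MPa (x1000): sigma = 117.5 MPa


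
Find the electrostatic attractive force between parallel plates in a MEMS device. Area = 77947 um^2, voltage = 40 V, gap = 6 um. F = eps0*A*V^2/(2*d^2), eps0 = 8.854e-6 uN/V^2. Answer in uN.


Step 1: Identify parameters.
eps0 = 8.854e-6 uN/V^2, A = 77947 um^2, V = 40 V, d = 6 um
Step 2: Compute V^2 = 40^2 = 1600
Step 3: Compute d^2 = 6^2 = 36
Step 4: F = 0.5 * 8.854e-6 * 77947 * 1600 / 36
F = 15.337 uN


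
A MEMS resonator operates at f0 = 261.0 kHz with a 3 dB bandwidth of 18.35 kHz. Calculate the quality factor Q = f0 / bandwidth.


Step 1: Q = f0 / bandwidth
Step 2: Q = 261.0 / 18.35
Q = 14.2


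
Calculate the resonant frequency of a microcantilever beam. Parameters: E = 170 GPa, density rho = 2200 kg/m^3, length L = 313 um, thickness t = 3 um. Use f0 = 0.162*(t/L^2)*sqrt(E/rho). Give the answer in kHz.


Step 1: Convert units to SI.
t_SI = 3e-6 m, L_SI = 313e-6 m
Step 2: Calculate sqrt(E/rho).
sqrt(170e9 / 2200) = 8790.49 m/s
Step 3: Compute f0.
f0 = 0.162 * 3e-6 / (313e-6)^2 * 8790.49 = 43607.4 Hz = 43.61 kHz


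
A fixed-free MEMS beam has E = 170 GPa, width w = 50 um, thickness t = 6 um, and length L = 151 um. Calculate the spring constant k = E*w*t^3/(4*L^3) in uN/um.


Step 1: Convert E to consistent units (1 GPa = 1000 uN/um^2).
E = 170 GPa = 170000 uN/um^2
Step 2: Compute t^3 = 6^3 = 216
Step 3: Compute L^3 = 151^3 = 3442951
Step 4: k = 170000 * 50 * 216 / (4 * 3442951)
k = 133.3159 uN/um


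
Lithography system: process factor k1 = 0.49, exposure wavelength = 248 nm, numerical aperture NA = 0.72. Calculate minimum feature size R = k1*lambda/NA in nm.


Step 1: Identify values: k1 = 0.49, lambda = 248 nm, NA = 0.72
Step 2: R = k1 * lambda / NA
R = 0.49 * 248 / 0.72
R = 168.8 nm


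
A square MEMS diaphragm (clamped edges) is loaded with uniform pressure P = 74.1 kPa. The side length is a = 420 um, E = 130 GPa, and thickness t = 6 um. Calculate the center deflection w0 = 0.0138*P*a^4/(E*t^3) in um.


Step 1: Convert pressure to compatible units (E is in GPa, so P in GPa).
P = 74.1 kPa = 74.1e-6 GPa
Step 2: Compute numerator: 0.0138 * P * a^4.
a^4 = 420^4 = 31116960000
numerator = 0.0138 * 74.1e-6 * 31116960000 = 3.181958e+04
Step 3: Compute denominator: E * t^3 = 130 * 6^3 = 28080
Step 4: w0 = numerator / denominator = 3.181958e+04 / 28080 = 1.1332 um


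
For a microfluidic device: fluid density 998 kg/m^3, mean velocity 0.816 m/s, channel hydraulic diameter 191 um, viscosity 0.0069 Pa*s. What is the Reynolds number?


Step 1: Convert Dh to meters: Dh = 191e-6 m
Step 2: Re = rho * v * Dh / mu
Re = 998 * 0.816 * 191e-6 / 0.0069
Re = 22.543


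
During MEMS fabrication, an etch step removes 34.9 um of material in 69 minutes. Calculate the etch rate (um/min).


Step 1: Etch rate = depth / time
Step 2: rate = 34.9 / 69
rate = 0.506 um/min


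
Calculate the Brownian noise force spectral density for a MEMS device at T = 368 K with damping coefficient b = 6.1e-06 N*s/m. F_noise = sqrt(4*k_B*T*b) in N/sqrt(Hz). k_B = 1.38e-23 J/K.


Step 1: Compute 4 * k_B * T * b
= 4 * 1.38e-23 * 368 * 6.1e-06
= 1.2391e-25 N^2/Hz
Step 2: F_noise = sqrt(1.2391e-25)
F_noise = 3.52e-13 N/sqrt(Hz)


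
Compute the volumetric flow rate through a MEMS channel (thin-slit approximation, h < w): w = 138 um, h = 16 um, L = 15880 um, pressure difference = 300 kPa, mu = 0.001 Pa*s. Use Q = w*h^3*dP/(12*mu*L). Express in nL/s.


Step 1: Convert all dimensions to SI (meters).
w = 138e-6 m, h = 16e-6 m, L = 15880e-6 m, dP = 300e3 Pa
Step 2: Q = w * h^3 * dP / (12 * mu * L)
Q = 138e-6 * (16e-6)^3 * 300e3 / (12 * 0.001 * 15880e-6) = 8.8987406e-10 m^3/s
Step 3: Convert Q from m^3/s to nL/s (1 m^3 = 1e12 nL, so multiply by 1e12).
Q = 889.874 nL/s


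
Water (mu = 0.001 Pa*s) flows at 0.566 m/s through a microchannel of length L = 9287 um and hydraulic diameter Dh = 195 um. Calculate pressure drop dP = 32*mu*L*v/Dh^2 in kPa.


Step 1: Convert to SI: L = 9287e-6 m, Dh = 195e-6 m
Step 2: dP = 32 * 0.001 * 9287e-6 * 0.566 / (195e-6)^2
Step 3: dP = 4423.57 Pa
Step 4: Convert to kPa: dP = 4.42 kPa
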